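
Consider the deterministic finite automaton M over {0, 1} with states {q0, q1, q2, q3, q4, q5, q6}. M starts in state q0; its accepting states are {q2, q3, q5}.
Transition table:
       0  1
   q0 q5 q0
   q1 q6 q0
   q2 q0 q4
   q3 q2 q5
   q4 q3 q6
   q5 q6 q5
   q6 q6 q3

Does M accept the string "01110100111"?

q0 --0--> q5
q5 --1--> q5
q5 --1--> q5
q5 --1--> q5
q5 --0--> q6
q6 --1--> q3
q3 --0--> q2
q2 --0--> q0
q0 --1--> q0
q0 --1--> q0
q0 --1--> q0
End in state q0, which is not an accepting state.

rejected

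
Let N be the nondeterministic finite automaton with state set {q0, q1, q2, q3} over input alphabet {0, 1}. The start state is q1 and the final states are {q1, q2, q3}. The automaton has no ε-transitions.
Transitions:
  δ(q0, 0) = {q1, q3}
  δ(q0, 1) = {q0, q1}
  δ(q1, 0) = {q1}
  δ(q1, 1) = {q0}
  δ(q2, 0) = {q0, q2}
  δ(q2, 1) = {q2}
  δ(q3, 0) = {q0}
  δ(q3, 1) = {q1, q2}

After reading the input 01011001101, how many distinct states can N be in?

3

Start: {q1}
read 0: {q1}
read 1: {q0}
read 0: {q1, q3}
read 1: {q0, q1, q2}
read 1: {q0, q1, q2}
read 0: {q0, q1, q2, q3}
read 0: {q0, q1, q2, q3}
read 1: {q0, q1, q2}
read 1: {q0, q1, q2}
read 0: {q0, q1, q2, q3}
read 1: {q0, q1, q2}
Final reachable set {q0, q1, q2} has 3 states.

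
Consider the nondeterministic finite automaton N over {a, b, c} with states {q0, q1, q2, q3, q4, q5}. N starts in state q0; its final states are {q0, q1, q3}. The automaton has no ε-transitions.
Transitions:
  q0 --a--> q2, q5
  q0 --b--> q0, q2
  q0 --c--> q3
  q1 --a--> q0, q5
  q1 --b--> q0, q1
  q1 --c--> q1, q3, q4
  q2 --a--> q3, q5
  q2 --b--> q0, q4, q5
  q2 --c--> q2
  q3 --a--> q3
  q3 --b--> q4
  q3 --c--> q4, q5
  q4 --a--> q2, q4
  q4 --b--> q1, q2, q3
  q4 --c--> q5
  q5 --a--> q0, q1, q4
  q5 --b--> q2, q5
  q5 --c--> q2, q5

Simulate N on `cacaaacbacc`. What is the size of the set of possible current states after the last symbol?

Start: {q0}
read c: {q3}
read a: {q3}
read c: {q4, q5}
read a: {q0, q1, q2, q4}
read a: {q0, q2, q3, q4, q5}
read a: {q0, q1, q2, q3, q4, q5}
read c: {q1, q2, q3, q4, q5}
read b: {q0, q1, q2, q3, q4, q5}
read a: {q0, q1, q2, q3, q4, q5}
read c: {q1, q2, q3, q4, q5}
read c: {q1, q2, q3, q4, q5}
Final reachable set {q1, q2, q3, q4, q5} has 5 states.

5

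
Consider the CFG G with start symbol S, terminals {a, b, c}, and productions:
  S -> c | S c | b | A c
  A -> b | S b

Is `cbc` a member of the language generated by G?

S ⇒ Ac ⇒ Sbc ⇒ cbc

yes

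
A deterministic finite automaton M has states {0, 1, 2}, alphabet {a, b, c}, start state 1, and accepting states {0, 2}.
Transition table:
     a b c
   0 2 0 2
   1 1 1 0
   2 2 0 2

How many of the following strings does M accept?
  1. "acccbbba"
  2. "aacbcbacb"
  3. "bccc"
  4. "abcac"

4

"acccbbba": accepted
"aacbcbacb": accepted
"bccc": accepted
"abcac": accepted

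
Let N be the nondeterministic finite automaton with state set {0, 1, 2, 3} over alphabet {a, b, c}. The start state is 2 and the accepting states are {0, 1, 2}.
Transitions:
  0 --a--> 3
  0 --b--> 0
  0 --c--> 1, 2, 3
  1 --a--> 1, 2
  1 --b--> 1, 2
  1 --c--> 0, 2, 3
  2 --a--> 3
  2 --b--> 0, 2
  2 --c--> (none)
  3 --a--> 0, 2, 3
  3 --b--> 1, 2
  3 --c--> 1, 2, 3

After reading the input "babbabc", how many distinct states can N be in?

Start: {2}
read b: {0, 2}
read a: {3}
read b: {1, 2}
read b: {0, 1, 2}
read a: {1, 2, 3}
read b: {0, 1, 2}
read c: {0, 1, 2, 3}
Final reachable set {0, 1, 2, 3} has 4 states.

4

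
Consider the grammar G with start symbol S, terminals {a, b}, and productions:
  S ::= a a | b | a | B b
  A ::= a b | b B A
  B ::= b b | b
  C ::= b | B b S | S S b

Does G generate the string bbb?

S ⇒ Bb ⇒ bbb

yes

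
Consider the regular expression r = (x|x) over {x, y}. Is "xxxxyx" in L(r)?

no

Neither x nor x matches xxxxyx.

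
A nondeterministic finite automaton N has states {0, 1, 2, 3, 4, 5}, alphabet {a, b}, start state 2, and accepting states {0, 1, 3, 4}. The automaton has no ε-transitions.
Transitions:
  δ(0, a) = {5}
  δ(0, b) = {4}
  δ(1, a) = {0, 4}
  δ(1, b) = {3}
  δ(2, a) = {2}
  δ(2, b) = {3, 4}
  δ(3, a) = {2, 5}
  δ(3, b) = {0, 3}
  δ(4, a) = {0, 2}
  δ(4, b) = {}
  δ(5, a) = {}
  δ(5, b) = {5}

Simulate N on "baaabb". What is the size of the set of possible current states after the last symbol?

Start: {2}
read b: {3, 4}
read a: {0, 2, 5}
read a: {2, 5}
read a: {2}
read b: {3, 4}
read b: {0, 3}
Final reachable set {0, 3} has 2 states.

2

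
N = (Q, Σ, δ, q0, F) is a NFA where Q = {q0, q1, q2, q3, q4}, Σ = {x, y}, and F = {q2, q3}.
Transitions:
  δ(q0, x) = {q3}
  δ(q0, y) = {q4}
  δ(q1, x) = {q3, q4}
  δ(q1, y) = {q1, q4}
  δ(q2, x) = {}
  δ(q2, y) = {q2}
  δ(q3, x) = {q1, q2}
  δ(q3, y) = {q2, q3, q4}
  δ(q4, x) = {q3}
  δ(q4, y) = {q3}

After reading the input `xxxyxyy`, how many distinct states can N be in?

4

Start: {q0}
read x: {q3}
read x: {q1, q2}
read x: {q3, q4}
read y: {q2, q3, q4}
read x: {q1, q2, q3}
read y: {q1, q2, q3, q4}
read y: {q1, q2, q3, q4}
Final reachable set {q1, q2, q3, q4} has 4 states.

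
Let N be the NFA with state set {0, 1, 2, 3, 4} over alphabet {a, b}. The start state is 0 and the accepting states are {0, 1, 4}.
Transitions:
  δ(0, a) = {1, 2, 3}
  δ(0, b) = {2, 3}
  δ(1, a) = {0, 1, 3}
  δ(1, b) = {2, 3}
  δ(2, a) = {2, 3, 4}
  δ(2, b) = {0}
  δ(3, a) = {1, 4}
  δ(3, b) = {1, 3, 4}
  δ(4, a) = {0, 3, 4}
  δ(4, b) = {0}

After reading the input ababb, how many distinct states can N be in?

Start: {0}
read a: {1, 2, 3}
read b: {0, 1, 2, 3, 4}
read a: {0, 1, 2, 3, 4}
read b: {0, 1, 2, 3, 4}
read b: {0, 1, 2, 3, 4}
Final reachable set {0, 1, 2, 3, 4} has 5 states.

5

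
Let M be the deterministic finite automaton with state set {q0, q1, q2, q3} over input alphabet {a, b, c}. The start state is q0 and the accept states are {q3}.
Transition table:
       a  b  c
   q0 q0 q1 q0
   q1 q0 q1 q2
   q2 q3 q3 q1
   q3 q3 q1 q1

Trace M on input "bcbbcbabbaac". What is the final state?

q0

q0 --b--> q1
q1 --c--> q2
q2 --b--> q3
q3 --b--> q1
q1 --c--> q2
q2 --b--> q3
q3 --a--> q3
q3 --b--> q1
q1 --b--> q1
q1 --a--> q0
q0 --a--> q0
q0 --c--> q0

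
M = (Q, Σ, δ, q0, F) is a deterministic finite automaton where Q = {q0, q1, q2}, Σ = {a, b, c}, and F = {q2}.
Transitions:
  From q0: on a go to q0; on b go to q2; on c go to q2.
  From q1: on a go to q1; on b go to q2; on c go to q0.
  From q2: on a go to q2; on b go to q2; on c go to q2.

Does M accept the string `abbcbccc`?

q0 --a--> q0
q0 --b--> q2
q2 --b--> q2
q2 --c--> q2
q2 --b--> q2
q2 --c--> q2
q2 --c--> q2
q2 --c--> q2
End in state q2, which is an accepting state.

accepted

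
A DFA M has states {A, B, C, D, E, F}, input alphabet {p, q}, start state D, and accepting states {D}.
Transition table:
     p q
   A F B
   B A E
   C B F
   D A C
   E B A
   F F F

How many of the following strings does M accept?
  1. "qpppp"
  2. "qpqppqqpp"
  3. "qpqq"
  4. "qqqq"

"qpppp": rejected
"qpqppqqpp": rejected
"qpqq": rejected
"qqqq": rejected

0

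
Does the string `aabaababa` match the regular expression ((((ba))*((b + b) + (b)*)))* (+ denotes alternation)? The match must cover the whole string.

aabaababa cannot be split into zero or more pieces each matching (((ba))*((b+b)+(b)*)).

no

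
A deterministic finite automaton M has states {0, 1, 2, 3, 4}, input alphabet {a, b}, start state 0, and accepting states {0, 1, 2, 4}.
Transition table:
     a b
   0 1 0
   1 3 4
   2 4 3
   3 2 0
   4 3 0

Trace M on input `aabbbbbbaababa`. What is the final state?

3

0 --a--> 1
1 --a--> 3
3 --b--> 0
0 --b--> 0
0 --b--> 0
0 --b--> 0
0 --b--> 0
0 --b--> 0
0 --a--> 1
1 --a--> 3
3 --b--> 0
0 --a--> 1
1 --b--> 4
4 --a--> 3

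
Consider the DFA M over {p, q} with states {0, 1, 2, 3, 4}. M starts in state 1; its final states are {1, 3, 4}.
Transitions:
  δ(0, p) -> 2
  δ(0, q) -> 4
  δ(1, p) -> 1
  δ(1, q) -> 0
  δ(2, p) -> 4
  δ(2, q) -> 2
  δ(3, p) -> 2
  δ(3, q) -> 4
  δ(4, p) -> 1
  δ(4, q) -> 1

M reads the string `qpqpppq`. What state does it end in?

1 --q--> 0
0 --p--> 2
2 --q--> 2
2 --p--> 4
4 --p--> 1
1 --p--> 1
1 --q--> 0

0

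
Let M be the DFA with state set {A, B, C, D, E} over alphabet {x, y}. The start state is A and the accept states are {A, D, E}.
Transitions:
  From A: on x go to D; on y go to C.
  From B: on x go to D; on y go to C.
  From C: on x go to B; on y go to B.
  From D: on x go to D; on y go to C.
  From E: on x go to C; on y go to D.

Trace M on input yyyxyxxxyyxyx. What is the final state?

A --y--> C
C --y--> B
B --y--> C
C --x--> B
B --y--> C
C --x--> B
B --x--> D
D --x--> D
D --y--> C
C --y--> B
B --x--> D
D --y--> C
C --x--> B

B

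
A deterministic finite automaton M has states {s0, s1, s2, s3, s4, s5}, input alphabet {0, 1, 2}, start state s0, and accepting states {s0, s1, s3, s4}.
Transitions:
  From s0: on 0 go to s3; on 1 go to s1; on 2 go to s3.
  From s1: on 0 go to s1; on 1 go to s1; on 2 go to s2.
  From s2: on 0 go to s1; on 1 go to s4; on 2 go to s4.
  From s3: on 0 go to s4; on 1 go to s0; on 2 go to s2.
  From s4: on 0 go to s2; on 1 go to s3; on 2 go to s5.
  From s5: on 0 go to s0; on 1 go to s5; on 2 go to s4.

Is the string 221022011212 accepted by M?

rejected

s0 --2--> s3
s3 --2--> s2
s2 --1--> s4
s4 --0--> s2
s2 --2--> s4
s4 --2--> s5
s5 --0--> s0
s0 --1--> s1
s1 --1--> s1
s1 --2--> s2
s2 --1--> s4
s4 --2--> s5
End in state s5, which is not an accepting state.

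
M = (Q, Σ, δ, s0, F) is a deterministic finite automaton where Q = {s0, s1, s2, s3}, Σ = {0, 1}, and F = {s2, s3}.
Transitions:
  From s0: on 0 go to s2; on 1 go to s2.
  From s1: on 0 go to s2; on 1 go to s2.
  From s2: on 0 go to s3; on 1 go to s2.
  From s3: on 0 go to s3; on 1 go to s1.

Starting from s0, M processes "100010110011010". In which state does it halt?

s0 --1--> s2
s2 --0--> s3
s3 --0--> s3
s3 --0--> s3
s3 --1--> s1
s1 --0--> s2
s2 --1--> s2
s2 --1--> s2
s2 --0--> s3
s3 --0--> s3
s3 --1--> s1
s1 --1--> s2
s2 --0--> s3
s3 --1--> s1
s1 --0--> s2

s2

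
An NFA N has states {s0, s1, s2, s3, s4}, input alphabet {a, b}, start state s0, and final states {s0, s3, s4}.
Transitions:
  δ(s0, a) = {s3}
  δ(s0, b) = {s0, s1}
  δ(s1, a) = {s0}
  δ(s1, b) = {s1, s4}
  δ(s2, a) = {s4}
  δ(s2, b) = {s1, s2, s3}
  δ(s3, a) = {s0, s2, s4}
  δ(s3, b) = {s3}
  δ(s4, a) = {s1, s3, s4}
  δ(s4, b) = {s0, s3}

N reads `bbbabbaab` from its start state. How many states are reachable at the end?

Start: {s0}
read b: {s0, s1}
read b: {s0, s1, s4}
read b: {s0, s1, s3, s4}
read a: {s0, s1, s2, s3, s4}
read b: {s0, s1, s2, s3, s4}
read b: {s0, s1, s2, s3, s4}
read a: {s0, s1, s2, s3, s4}
read a: {s0, s1, s2, s3, s4}
read b: {s0, s1, s2, s3, s4}
Final reachable set {s0, s1, s2, s3, s4} has 5 states.

5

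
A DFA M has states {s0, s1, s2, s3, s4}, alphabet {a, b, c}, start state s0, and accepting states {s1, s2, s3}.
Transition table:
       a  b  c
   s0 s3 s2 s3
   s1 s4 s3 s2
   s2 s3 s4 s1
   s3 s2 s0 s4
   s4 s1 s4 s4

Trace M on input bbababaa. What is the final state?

s0 --b--> s2
s2 --b--> s4
s4 --a--> s1
s1 --b--> s3
s3 --a--> s2
s2 --b--> s4
s4 --a--> s1
s1 --a--> s4

s4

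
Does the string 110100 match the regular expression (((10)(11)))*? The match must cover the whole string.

110100 cannot be split into zero or more pieces each matching ((10)(11)).

no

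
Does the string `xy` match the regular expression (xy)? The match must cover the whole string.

Split as x·y: x matches x and y matches y.

yes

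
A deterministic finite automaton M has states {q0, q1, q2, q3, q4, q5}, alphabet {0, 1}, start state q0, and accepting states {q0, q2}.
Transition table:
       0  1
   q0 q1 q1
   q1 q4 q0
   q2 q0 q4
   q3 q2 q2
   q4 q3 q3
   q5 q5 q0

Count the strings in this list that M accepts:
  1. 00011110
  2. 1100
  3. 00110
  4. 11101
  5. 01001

2

00011110: accepted
1100: rejected
00110: accepted
11101: rejected
01001: rejected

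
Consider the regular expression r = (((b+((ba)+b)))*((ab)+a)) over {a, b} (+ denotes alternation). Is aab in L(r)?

no

No split of aab into u·v has ((b+((ba)+b)))* matching u and ((ab)+a) matching v.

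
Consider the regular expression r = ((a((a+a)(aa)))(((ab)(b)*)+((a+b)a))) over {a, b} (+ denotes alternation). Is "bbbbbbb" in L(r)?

No split of bbbbbbb into u·v has (a((a+a)(aa))) matching u and (((ab)(b)*)+((a+b)a)) matching v.

no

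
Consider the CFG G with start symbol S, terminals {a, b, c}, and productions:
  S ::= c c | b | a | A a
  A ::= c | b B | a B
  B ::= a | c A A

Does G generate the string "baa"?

S ⇒ Aa ⇒ bBa ⇒ baa

yes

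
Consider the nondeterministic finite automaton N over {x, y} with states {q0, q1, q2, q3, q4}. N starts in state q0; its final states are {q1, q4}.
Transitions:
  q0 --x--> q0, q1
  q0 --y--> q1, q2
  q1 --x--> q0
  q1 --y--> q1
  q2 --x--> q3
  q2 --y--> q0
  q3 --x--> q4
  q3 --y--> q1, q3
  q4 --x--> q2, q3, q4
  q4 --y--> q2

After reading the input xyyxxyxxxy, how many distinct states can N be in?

4

Start: {q0}
read x: {q0, q1}
read y: {q1, q2}
read y: {q0, q1}
read x: {q0, q1}
read x: {q0, q1}
read y: {q1, q2}
read x: {q0, q3}
read x: {q0, q1, q4}
read x: {q0, q1, q2, q3, q4}
read y: {q0, q1, q2, q3}
Final reachable set {q0, q1, q2, q3} has 4 states.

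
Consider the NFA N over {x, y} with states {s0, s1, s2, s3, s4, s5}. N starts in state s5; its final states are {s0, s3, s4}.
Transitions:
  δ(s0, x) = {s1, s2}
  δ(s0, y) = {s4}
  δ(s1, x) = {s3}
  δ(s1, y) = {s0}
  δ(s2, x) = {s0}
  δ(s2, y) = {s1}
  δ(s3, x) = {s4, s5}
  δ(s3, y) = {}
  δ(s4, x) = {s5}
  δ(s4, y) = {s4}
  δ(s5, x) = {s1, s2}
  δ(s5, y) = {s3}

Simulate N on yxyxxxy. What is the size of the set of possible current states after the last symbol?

Start: {s5}
read y: {s3}
read x: {s4, s5}
read y: {s3, s4}
read x: {s4, s5}
read x: {s1, s2, s5}
read x: {s0, s1, s2, s3}
read y: {s0, s1, s4}
Final reachable set {s0, s1, s4} has 3 states.

3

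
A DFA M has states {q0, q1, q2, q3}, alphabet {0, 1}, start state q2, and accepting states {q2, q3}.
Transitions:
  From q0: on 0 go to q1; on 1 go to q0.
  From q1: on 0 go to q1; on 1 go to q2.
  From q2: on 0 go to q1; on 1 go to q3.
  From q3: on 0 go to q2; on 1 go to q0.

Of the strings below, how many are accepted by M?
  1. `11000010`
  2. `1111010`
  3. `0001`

1

`11000010`: rejected
`1111010`: rejected
`0001`: accepted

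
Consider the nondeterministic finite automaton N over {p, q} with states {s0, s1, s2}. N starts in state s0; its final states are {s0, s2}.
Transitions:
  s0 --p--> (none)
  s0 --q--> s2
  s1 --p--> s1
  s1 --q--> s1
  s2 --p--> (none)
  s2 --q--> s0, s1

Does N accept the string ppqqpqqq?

rejected

Start: {s0}
read p: {}
The reachable set is empty and stays empty for the remaining 7 symbols.
Reachable ∩ accepting = {} — empty.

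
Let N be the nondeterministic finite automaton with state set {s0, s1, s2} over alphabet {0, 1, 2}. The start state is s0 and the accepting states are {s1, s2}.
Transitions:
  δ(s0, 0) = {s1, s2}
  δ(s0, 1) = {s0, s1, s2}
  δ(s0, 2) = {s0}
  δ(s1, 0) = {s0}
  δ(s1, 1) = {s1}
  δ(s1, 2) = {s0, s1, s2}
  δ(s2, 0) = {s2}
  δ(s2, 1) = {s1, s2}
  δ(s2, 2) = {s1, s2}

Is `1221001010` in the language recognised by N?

accepted

Start: {s0}
read 1: {s0, s1, s2}
read 2: {s0, s1, s2}
read 2: {s0, s1, s2}
read 1: {s0, s1, s2}
read 0: {s0, s1, s2}
read 0: {s0, s1, s2}
read 1: {s0, s1, s2}
read 0: {s0, s1, s2}
read 1: {s0, s1, s2}
read 0: {s0, s1, s2}
Reachable ∩ accepting = {s1, s2} — nonempty.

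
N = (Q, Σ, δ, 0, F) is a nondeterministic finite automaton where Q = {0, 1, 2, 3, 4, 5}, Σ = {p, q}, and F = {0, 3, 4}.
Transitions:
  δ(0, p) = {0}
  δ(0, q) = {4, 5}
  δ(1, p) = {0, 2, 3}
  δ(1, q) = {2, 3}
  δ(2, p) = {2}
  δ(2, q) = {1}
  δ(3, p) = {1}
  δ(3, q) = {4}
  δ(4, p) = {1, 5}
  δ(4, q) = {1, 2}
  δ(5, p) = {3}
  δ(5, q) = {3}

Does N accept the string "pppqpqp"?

rejected

Start: {0}
read p: {0}
read p: {0}
read p: {0}
read q: {4, 5}
read p: {1, 3, 5}
read q: {2, 3, 4}
read p: {1, 2, 5}
Reachable ∩ accepting = {} — empty.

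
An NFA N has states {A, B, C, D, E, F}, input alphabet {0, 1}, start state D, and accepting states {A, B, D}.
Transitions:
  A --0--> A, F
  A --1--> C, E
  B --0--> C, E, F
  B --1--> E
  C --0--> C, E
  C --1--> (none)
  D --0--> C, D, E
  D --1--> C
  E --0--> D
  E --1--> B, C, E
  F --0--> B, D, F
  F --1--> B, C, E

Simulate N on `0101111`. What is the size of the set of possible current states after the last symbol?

3

Start: {D}
read 0: {C, D, E}
read 1: {B, C, E}
read 0: {C, D, E, F}
read 1: {B, C, E}
read 1: {B, C, E}
read 1: {B, C, E}
read 1: {B, C, E}
Final reachable set {B, C, E} has 3 states.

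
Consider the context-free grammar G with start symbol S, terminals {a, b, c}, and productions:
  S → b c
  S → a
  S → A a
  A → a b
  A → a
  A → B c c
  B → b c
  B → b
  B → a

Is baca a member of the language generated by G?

no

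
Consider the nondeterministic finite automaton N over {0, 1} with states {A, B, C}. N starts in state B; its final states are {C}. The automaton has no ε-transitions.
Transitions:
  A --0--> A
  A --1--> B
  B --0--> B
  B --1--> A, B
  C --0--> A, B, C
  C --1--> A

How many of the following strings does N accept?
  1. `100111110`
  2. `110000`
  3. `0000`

`100111110`: rejected
`110000`: rejected
`0000`: rejected

0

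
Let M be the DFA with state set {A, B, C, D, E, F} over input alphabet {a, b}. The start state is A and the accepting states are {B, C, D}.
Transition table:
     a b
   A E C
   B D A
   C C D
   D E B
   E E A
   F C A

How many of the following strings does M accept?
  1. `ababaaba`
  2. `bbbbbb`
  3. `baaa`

2

`ababaaba`: rejected
`bbbbbb`: accepted
`baaa`: accepted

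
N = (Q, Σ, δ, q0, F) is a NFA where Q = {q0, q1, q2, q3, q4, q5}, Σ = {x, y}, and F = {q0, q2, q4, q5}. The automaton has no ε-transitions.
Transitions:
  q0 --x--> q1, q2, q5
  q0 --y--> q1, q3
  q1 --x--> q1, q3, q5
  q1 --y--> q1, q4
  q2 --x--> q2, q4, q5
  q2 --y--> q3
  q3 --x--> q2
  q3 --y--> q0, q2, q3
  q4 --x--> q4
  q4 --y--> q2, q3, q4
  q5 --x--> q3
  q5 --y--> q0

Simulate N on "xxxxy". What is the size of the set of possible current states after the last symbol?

Start: {q0}
read x: {q1, q2, q5}
read x: {q1, q2, q3, q4, q5}
read x: {q1, q2, q3, q4, q5}
read x: {q1, q2, q3, q4, q5}
read y: {q0, q1, q2, q3, q4}
Final reachable set {q0, q1, q2, q3, q4} has 5 states.

5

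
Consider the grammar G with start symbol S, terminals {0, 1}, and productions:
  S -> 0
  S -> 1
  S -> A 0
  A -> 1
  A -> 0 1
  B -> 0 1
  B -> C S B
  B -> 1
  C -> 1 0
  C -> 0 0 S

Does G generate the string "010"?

S ⇒ A0 ⇒ 010

yes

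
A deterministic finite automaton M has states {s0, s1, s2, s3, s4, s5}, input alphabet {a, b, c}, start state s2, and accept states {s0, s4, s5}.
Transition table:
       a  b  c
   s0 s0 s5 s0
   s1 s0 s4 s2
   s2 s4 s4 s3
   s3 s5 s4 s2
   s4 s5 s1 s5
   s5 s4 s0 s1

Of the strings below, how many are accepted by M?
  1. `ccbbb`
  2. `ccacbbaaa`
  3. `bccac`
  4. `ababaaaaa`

4

`ccbbb`: accepted
`ccacbbaaa`: accepted
`bccac`: accepted
`ababaaaaa`: accepted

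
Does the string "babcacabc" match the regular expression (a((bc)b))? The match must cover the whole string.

no

No split of babcacabc into u·v has a matching u and ((bc)b) matching v.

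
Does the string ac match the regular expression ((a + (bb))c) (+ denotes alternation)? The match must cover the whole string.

yes

Split as a·c: (a+(bb)) matches a and c matches c.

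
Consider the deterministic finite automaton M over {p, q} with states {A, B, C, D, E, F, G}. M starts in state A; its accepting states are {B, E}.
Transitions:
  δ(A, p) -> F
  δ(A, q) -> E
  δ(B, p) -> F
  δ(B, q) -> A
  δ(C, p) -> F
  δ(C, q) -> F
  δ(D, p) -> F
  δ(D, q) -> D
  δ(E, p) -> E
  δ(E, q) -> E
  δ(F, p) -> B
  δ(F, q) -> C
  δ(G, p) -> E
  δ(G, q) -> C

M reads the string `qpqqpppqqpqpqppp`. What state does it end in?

E

A --q--> E
E --p--> E
E --q--> E
E --q--> E
E --p--> E
E --p--> E
E --p--> E
E --q--> E
E --q--> E
E --p--> E
E --q--> E
E --p--> E
E --q--> E
E --p--> E
E --p--> E
E --p--> E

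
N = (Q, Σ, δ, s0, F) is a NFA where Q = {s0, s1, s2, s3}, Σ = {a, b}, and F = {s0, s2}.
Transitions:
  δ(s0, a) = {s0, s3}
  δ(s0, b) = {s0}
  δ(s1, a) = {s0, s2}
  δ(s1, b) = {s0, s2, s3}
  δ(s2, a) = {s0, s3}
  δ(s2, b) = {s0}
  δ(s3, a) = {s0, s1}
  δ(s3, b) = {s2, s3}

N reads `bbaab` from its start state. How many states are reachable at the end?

Start: {s0}
read b: {s0}
read b: {s0}
read a: {s0, s3}
read a: {s0, s1, s3}
read b: {s0, s2, s3}
Final reachable set {s0, s2, s3} has 3 states.

3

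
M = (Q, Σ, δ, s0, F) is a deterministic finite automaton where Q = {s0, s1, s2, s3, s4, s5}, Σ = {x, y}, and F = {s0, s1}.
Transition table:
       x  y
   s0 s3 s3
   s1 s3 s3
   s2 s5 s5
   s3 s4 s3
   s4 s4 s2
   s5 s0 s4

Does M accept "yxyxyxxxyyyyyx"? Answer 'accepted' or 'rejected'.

s0 --y--> s3
s3 --x--> s4
s4 --y--> s2
s2 --x--> s5
s5 --y--> s4
s4 --x--> s4
s4 --x--> s4
s4 --x--> s4
s4 --y--> s2
s2 --y--> s5
s5 --y--> s4
s4 --y--> s2
s2 --y--> s5
s5 --x--> s0
End in state s0, which is an accepting state.

accepted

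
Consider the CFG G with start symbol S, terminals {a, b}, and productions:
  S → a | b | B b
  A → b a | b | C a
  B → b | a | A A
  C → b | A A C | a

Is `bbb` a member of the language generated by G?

yes

S ⇒ Bb ⇒ AAb ⇒ bAb ⇒ bbb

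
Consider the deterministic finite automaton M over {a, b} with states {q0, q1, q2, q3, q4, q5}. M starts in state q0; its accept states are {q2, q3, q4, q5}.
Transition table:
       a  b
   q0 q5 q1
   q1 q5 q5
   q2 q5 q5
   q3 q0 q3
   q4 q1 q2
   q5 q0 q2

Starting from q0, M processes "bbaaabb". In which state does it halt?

q5

q0 --b--> q1
q1 --b--> q5
q5 --a--> q0
q0 --a--> q5
q5 --a--> q0
q0 --b--> q1
q1 --b--> q5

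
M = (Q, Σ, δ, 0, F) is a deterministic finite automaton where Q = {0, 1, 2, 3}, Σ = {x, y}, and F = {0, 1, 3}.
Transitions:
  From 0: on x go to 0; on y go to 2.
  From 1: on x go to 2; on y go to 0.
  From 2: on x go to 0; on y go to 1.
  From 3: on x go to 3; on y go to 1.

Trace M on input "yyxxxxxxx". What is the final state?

0

0 --y--> 2
2 --y--> 1
1 --x--> 2
2 --x--> 0
0 --x--> 0
0 --x--> 0
0 --x--> 0
0 --x--> 0
0 --x--> 0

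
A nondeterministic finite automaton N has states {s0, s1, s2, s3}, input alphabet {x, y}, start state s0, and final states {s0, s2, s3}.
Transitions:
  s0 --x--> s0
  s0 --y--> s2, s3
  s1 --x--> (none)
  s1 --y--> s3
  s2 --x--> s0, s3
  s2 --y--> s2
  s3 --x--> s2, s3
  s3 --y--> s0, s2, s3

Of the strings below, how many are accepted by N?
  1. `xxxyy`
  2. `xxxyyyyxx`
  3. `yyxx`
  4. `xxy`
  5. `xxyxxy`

5

`xxxyy`: accepted
`xxxyyyyxx`: accepted
`yyxx`: accepted
`xxy`: accepted
`xxyxxy`: accepted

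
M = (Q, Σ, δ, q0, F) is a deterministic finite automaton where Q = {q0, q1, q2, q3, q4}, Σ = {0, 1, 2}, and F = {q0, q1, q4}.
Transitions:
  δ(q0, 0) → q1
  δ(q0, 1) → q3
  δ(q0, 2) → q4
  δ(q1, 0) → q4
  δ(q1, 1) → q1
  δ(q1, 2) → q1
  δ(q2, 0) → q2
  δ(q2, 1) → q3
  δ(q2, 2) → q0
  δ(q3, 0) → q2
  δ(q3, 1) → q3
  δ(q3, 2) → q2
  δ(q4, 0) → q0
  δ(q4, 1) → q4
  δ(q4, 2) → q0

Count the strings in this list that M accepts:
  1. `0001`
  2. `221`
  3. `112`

0

`0001`: rejected
`221`: rejected
`112`: rejected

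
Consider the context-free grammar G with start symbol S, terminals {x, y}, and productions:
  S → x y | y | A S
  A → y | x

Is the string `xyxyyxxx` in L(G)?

no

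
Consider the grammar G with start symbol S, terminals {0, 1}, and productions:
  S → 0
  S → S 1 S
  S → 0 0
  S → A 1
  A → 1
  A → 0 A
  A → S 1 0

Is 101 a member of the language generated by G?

no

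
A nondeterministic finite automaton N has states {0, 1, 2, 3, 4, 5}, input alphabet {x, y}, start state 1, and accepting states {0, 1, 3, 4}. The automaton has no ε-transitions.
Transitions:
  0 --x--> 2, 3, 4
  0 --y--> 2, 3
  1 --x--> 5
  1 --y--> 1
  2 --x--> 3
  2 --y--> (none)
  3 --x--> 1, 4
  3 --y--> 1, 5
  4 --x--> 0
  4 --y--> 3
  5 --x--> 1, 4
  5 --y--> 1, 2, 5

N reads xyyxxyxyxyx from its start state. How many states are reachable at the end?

Start: {1}
read x: {5}
read y: {1, 2, 5}
read y: {1, 2, 5}
read x: {1, 3, 4, 5}
read x: {0, 1, 4, 5}
read y: {1, 2, 3, 5}
read x: {1, 3, 4, 5}
read y: {1, 2, 3, 5}
read x: {1, 3, 4, 5}
read y: {1, 2, 3, 5}
read x: {1, 3, 4, 5}
Final reachable set {1, 3, 4, 5} has 4 states.

4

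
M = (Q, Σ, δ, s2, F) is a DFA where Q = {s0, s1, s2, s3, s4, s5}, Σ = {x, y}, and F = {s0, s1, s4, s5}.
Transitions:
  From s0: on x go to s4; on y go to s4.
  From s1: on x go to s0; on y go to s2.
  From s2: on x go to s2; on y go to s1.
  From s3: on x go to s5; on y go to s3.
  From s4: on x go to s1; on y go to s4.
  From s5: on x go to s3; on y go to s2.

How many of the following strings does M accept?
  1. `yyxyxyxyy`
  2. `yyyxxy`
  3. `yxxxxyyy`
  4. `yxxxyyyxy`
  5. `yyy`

`yyxyxyxyy`: accepted
`yyyxxy`: accepted
`yxxxxyyy`: accepted
`yxxxyyyxy`: accepted
`yyy`: accepted

5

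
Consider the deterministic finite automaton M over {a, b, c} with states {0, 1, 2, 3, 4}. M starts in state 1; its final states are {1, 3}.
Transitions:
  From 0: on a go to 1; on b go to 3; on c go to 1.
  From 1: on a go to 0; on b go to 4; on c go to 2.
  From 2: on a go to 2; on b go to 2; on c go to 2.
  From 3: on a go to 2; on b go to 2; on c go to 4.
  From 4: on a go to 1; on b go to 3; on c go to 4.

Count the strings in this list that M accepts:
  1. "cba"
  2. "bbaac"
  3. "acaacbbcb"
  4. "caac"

"cba": rejected
"bbaac": rejected
"acaacbbcb": rejected
"caac": rejected

0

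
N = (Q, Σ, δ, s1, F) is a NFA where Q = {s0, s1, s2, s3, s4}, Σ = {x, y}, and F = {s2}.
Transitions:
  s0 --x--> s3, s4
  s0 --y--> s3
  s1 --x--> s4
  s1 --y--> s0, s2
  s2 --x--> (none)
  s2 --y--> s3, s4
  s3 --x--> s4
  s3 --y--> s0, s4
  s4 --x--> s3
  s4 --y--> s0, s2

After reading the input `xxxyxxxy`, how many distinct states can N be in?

3

Start: {s1}
read x: {s4}
read x: {s3}
read x: {s4}
read y: {s0, s2}
read x: {s3, s4}
read x: {s3, s4}
read x: {s3, s4}
read y: {s0, s2, s4}
Final reachable set {s0, s2, s4} has 3 states.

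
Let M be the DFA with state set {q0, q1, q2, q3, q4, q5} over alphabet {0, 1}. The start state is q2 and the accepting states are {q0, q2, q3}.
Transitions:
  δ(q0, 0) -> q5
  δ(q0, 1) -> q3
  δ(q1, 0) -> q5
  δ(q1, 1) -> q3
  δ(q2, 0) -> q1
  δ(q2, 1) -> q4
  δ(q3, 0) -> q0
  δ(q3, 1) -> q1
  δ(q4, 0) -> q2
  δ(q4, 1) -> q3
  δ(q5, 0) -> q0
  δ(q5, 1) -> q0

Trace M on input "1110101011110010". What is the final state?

q2 --1--> q4
q4 --1--> q3
q3 --1--> q1
q1 --0--> q5
q5 --1--> q0
q0 --0--> q5
q5 --1--> q0
q0 --0--> q5
q5 --1--> q0
q0 --1--> q3
q3 --1--> q1
q1 --1--> q3
q3 --0--> q0
q0 --0--> q5
q5 --1--> q0
q0 --0--> q5

q5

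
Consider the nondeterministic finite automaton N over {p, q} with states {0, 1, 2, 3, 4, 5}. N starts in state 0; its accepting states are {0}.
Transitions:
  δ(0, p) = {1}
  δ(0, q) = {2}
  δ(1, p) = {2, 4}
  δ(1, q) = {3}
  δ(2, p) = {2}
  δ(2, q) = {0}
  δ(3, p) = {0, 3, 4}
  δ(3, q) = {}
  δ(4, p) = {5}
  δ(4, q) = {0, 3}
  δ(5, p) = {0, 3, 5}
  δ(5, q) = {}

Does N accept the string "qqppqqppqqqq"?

rejected

Start: {0}
read q: {2}
read q: {0}
read p: {1}
read p: {2, 4}
read q: {0, 3}
read q: {2}
read p: {2}
read p: {2}
read q: {0}
read q: {2}
read q: {0}
read q: {2}
Reachable ∩ accepting = {} — empty.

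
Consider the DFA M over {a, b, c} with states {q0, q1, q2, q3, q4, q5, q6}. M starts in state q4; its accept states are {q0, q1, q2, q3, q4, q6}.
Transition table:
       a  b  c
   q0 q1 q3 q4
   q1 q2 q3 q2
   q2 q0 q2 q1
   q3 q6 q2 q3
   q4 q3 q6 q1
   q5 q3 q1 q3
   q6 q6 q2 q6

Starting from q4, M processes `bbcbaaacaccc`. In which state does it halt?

q4 --b--> q6
q6 --b--> q2
q2 --c--> q1
q1 --b--> q3
q3 --a--> q6
q6 --a--> q6
q6 --a--> q6
q6 --c--> q6
q6 --a--> q6
q6 --c--> q6
q6 --c--> q6
q6 --c--> q6

q6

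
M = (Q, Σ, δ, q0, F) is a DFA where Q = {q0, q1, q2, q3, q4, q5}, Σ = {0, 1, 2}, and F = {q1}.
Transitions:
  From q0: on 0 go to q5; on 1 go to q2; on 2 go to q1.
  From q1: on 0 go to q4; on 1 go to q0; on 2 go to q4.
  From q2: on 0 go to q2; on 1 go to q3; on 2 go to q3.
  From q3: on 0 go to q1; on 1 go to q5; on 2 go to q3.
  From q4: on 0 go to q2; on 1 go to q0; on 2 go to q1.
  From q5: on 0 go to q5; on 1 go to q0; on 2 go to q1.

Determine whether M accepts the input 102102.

q0 --1--> q2
q2 --0--> q2
q2 --2--> q3
q3 --1--> q5
q5 --0--> q5
q5 --2--> q1
End in state q1, which is an accepting state.

accepted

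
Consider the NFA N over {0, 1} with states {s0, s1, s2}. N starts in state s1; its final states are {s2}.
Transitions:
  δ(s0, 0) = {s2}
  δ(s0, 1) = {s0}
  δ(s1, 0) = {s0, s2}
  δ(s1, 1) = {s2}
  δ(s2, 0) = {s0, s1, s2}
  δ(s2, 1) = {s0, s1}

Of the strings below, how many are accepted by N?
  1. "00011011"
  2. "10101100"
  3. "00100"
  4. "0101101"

4

"00011011": accepted
"10101100": accepted
"00100": accepted
"0101101": accepted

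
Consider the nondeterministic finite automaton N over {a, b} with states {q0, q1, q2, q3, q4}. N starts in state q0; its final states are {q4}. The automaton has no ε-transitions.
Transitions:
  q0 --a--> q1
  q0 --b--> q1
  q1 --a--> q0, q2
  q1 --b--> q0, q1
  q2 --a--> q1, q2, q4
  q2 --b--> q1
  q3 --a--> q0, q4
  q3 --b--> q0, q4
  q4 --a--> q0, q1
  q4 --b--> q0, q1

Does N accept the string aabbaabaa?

accepted

Start: {q0}
read a: {q1}
read a: {q0, q2}
read b: {q1}
read b: {q0, q1}
read a: {q0, q1, q2}
read a: {q0, q1, q2, q4}
read b: {q0, q1}
read a: {q0, q1, q2}
read a: {q0, q1, q2, q4}
Reachable ∩ accepting = {q4} — nonempty.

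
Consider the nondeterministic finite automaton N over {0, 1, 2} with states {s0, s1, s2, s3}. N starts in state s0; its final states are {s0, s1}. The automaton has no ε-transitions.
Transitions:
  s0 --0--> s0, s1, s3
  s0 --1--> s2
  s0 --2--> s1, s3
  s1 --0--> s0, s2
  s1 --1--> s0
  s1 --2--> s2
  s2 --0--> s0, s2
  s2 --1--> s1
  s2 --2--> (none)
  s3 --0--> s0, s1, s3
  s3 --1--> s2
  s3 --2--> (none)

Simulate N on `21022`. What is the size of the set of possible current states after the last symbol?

1

Start: {s0}
read 2: {s1, s3}
read 1: {s0, s2}
read 0: {s0, s1, s2, s3}
read 2: {s1, s2, s3}
read 2: {s2}
Final reachable set {s2} has 1 state.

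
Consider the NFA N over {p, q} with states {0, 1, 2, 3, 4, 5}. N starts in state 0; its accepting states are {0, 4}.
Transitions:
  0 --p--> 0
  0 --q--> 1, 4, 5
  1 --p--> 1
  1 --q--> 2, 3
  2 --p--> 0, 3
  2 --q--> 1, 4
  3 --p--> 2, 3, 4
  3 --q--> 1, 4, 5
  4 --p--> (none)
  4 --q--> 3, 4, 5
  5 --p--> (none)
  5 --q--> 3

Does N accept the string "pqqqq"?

Start: {0}
read p: {0}
read q: {1, 4, 5}
read q: {2, 3, 4, 5}
read q: {1, 3, 4, 5}
read q: {1, 2, 3, 4, 5}
Reachable ∩ accepting = {4} — nonempty.

accepted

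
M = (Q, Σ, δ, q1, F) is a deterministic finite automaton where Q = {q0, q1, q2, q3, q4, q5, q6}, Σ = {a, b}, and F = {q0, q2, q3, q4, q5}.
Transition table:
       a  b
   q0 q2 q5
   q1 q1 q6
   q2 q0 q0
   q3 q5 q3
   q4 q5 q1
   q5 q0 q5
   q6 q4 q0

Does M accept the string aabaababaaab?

q1 --a--> q1
q1 --a--> q1
q1 --b--> q6
q6 --a--> q4
q4 --a--> q5
q5 --b--> q5
q5 --a--> q0
q0 --b--> q5
q5 --a--> q0
q0 --a--> q2
q2 --a--> q0
q0 --b--> q5
End in state q5, which is an accepting state.

accepted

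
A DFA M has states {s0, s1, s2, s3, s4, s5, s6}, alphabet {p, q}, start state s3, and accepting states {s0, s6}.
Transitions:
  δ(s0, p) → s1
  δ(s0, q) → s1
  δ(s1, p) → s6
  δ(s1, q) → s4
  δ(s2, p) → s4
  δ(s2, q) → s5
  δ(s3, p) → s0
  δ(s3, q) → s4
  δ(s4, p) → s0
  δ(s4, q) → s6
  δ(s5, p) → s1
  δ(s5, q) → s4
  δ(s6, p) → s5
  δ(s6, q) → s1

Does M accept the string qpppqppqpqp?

accepted

s3 --q--> s4
s4 --p--> s0
s0 --p--> s1
s1 --p--> s6
s6 --q--> s1
s1 --p--> s6
s6 --p--> s5
s5 --q--> s4
s4 --p--> s0
s0 --q--> s1
s1 --p--> s6
End in state s6, which is an accepting state.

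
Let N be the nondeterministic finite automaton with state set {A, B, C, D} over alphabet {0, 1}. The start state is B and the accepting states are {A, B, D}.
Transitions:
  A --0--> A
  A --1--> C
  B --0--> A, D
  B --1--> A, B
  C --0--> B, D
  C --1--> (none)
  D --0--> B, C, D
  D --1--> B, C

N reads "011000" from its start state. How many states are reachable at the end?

Start: {B}
read 0: {A, D}
read 1: {B, C}
read 1: {A, B}
read 0: {A, D}
read 0: {A, B, C, D}
read 0: {A, B, C, D}
Final reachable set {A, B, C, D} has 4 states.

4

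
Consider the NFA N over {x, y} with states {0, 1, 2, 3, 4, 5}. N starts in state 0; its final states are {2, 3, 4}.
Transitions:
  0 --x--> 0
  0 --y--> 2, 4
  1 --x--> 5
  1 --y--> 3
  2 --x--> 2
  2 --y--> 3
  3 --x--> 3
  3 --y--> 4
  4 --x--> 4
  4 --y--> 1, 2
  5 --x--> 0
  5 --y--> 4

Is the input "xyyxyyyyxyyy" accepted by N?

Start: {0}
read x: {0}
read y: {2, 4}
read y: {1, 2, 3}
read x: {2, 3, 5}
read y: {3, 4}
read y: {1, 2, 4}
read y: {1, 2, 3}
read y: {3, 4}
read x: {3, 4}
read y: {1, 2, 4}
read y: {1, 2, 3}
read y: {3, 4}
Reachable ∩ accepting = {3, 4} — nonempty.

accepted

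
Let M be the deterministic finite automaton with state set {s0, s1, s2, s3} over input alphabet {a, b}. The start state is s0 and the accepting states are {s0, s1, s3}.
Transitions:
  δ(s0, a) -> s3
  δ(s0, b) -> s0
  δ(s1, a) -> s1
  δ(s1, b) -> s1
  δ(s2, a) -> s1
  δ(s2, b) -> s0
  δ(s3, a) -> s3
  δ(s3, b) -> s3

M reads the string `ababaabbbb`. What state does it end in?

s0 --a--> s3
s3 --b--> s3
s3 --a--> s3
s3 --b--> s3
s3 --a--> s3
s3 --a--> s3
s3 --b--> s3
s3 --b--> s3
s3 --b--> s3
s3 --b--> s3

s3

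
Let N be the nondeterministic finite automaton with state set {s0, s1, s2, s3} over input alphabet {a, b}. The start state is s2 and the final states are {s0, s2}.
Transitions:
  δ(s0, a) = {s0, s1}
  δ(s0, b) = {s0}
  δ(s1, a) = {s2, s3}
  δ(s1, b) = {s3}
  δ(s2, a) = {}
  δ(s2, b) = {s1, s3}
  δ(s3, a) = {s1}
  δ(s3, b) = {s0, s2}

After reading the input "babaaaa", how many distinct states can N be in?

4

Start: {s2}
read b: {s1, s3}
read a: {s1, s2, s3}
read b: {s0, s1, s2, s3}
read a: {s0, s1, s2, s3}
read a: {s0, s1, s2, s3}
read a: {s0, s1, s2, s3}
read a: {s0, s1, s2, s3}
Final reachable set {s0, s1, s2, s3} has 4 states.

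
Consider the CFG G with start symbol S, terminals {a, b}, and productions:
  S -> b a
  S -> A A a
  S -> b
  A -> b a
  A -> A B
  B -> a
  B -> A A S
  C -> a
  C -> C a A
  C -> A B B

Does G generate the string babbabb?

no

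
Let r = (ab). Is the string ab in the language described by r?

Split as a·b: a matches a and b matches b.

yes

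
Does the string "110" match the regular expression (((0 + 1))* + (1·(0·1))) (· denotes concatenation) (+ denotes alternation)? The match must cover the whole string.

The left alternative ((0+1))* matches 110.

yes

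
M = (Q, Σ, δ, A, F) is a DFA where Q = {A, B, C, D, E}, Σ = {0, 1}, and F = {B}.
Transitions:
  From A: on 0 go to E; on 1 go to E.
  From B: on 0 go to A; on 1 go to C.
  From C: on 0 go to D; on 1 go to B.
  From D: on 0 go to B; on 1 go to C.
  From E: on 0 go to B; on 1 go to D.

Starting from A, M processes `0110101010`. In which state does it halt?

A --0--> E
E --1--> D
D --1--> C
C --0--> D
D --1--> C
C --0--> D
D --1--> C
C --0--> D
D --1--> C
C --0--> D

D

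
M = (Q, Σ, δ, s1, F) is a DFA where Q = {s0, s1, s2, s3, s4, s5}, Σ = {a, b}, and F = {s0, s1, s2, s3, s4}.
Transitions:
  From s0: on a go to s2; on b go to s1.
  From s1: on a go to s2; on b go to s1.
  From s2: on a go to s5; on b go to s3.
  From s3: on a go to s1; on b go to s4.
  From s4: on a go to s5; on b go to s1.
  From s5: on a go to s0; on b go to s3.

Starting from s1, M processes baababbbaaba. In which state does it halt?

s1

s1 --b--> s1
s1 --a--> s2
s2 --a--> s5
s5 --b--> s3
s3 --a--> s1
s1 --b--> s1
s1 --b--> s1
s1 --b--> s1
s1 --a--> s2
s2 --a--> s5
s5 --b--> s3
s3 --a--> s1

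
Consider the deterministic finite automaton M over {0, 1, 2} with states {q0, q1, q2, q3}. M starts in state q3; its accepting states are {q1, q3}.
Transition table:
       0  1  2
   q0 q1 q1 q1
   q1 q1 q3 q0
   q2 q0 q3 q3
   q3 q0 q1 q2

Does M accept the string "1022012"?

q3 --1--> q1
q1 --0--> q1
q1 --2--> q0
q0 --2--> q1
q1 --0--> q1
q1 --1--> q3
q3 --2--> q2
End in state q2, which is not an accepting state.

rejected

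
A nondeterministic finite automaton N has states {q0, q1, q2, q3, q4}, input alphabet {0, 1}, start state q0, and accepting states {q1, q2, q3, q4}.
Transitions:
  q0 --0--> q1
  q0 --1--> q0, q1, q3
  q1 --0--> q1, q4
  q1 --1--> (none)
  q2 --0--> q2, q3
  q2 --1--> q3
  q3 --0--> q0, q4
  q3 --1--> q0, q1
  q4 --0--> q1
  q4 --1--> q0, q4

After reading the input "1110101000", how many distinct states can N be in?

2

Start: {q0}
read 1: {q0, q1, q3}
read 1: {q0, q1, q3}
read 1: {q0, q1, q3}
read 0: {q0, q1, q4}
read 1: {q0, q1, q3, q4}
read 0: {q0, q1, q4}
read 1: {q0, q1, q3, q4}
read 0: {q0, q1, q4}
read 0: {q1, q4}
read 0: {q1, q4}
Final reachable set {q1, q4} has 2 states.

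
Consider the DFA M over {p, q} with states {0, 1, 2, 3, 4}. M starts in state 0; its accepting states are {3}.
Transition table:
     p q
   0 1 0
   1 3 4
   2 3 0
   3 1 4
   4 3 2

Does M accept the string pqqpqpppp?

0 --p--> 1
1 --q--> 4
4 --q--> 2
2 --p--> 3
3 --q--> 4
4 --p--> 3
3 --p--> 1
1 --p--> 3
3 --p--> 1
End in state 1, which is not an accepting state.

rejected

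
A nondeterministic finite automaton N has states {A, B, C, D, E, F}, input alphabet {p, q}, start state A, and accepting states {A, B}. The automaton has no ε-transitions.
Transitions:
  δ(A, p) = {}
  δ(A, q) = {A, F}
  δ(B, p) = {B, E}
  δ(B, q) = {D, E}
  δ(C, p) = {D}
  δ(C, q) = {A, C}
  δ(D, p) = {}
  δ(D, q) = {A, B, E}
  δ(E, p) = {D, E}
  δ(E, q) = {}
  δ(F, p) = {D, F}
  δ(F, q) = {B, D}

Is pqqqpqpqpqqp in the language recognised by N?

Start: {A}
read p: {}
The reachable set is empty and stays empty for the remaining 11 symbols.
Reachable ∩ accepting = {} — empty.

rejected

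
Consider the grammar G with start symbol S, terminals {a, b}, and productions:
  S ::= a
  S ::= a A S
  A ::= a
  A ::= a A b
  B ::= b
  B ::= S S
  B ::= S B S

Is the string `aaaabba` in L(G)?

yes

S ⇒ aAS ⇒ aaAbS ⇒ aaaAbbS ⇒ aaaabbS ⇒ aaaabba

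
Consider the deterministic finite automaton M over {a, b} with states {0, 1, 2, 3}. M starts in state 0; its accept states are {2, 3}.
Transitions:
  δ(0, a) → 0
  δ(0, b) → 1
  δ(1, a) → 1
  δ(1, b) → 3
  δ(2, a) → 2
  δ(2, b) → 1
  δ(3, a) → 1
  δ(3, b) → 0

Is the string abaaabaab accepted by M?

accepted

0 --a--> 0
0 --b--> 1
1 --a--> 1
1 --a--> 1
1 --a--> 1
1 --b--> 3
3 --a--> 1
1 --a--> 1
1 --b--> 3
End in state 3, which is an accepting state.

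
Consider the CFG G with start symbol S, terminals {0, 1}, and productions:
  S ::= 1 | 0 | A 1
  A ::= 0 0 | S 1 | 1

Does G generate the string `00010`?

no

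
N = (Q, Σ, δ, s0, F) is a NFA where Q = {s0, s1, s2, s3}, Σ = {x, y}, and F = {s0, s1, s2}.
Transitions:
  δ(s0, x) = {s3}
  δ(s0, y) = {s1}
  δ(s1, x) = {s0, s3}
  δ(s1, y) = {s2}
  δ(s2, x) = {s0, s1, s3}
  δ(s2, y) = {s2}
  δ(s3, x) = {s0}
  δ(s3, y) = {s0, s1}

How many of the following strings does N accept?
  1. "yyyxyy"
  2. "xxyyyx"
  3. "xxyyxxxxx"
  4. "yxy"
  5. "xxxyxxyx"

"yyyxyy": accepted
"xxyyyx": accepted
"xxyyxxxxx": accepted
"yxy": accepted
"xxxyxxyx": accepted

5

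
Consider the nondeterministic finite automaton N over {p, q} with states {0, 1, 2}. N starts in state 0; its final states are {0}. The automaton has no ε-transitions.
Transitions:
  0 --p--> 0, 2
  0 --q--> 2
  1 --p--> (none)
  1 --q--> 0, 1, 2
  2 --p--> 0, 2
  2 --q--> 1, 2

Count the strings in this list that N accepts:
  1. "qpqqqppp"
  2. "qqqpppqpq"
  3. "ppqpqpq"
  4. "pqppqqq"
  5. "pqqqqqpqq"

"qpqqqppp": accepted
"qqqpppqpq": rejected
"ppqpqpq": rejected
"pqppqqq": accepted
"pqqqqqpqq": accepted

3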